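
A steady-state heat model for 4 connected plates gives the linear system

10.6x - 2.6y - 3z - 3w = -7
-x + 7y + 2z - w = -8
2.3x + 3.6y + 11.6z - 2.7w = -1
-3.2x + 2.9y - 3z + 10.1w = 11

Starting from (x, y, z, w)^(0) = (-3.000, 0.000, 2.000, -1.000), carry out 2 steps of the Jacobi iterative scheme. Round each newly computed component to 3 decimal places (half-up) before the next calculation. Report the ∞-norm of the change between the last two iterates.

1.115

Iteration 1:
  x = (-7 - (-2.6)·0.000 - (-3)·2.000 - (-3)·-1.000) / (10.6) = -0.377
  y = (-8 - (-1)·-3.000 - (2)·2.000 - (-1)·-1.000) / (7) = -2.286
  z = (-1 - (2.3)·-3.000 - (3.6)·0.000 - (-2.7)·-1.000) / (11.6) = 0.276
  w = (11 - (-3.2)·-3.000 - (2.9)·0.000 - (-3)·2.000) / (10.1) = 0.733
Iteration 2:
  x = (-7 - (-2.6)·-2.286 - (-3)·0.276 - (-3)·0.733) / (10.6) = -0.936
  y = (-8 - (-1)·-0.377 - (2)·0.276 - (-1)·0.733) / (7) = -1.171
  z = (-1 - (2.3)·-0.377 - (3.6)·-2.286 - (-2.7)·0.733) / (11.6) = 0.869
  w = (11 - (-3.2)·-0.377 - (2.9)·-2.286 - (-3)·0.276) / (10.1) = 1.708
Change: (-0.559, 1.115, 0.593, 0.975) → max |·| = 1.115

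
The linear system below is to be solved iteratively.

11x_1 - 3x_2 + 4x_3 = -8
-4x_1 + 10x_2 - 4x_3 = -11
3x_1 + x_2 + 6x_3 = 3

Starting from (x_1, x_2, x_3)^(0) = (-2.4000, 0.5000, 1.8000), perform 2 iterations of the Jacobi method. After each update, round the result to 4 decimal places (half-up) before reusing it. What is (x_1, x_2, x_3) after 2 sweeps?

(-1.6806, -0.9515, 1.3461)

Iteration 1:
  x_1 = (-8 - (-3)·0.5000 - (4)·1.8000) / (11) = -1.2455
  x_2 = (-11 - (-4)·-2.4000 - (-4)·1.8000) / (10) = -1.3400
  x_3 = (3 - (3)·-2.4000 - (1)·0.5000) / (6) = 1.6167
Iteration 2:
  x_1 = (-8 - (-3)·-1.3400 - (4)·1.6167) / (11) = -1.6806
  x_2 = (-11 - (-4)·-1.2455 - (-4)·1.6167) / (10) = -0.9515
  x_3 = (3 - (3)·-1.2455 - (1)·-1.3400) / (6) = 1.3461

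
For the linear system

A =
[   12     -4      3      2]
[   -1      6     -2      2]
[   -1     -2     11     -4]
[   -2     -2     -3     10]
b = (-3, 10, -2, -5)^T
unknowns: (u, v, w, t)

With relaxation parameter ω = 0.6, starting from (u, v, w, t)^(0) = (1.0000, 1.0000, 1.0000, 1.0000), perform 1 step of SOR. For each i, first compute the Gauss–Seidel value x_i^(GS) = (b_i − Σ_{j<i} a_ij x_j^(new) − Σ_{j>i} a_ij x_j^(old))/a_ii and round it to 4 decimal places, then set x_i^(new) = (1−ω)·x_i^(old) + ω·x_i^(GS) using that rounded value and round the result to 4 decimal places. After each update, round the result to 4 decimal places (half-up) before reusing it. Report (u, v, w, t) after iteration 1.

(0.2000, 1.4200, 0.6749, 0.4159)

Iteration 1:
  u: GS value = (-3 - (-4)·1.0000 - (3)·1.0000 - (2)·1.0000) / (12) = -0.3333;  u ← (1−ω)·1.0000 + ω·-0.3333 = 0.2000
  v: GS value = (10 - (-1)·0.2000 - (-2)·1.0000 - (2)·1.0000) / (6) = 1.7000;  v ← (1−ω)·1.0000 + ω·1.7000 = 1.4200
  w: GS value = (-2 - (-1)·0.2000 - (-2)·1.4200 - (-4)·1.0000) / (11) = 0.4582;  w ← (1−ω)·1.0000 + ω·0.4582 = 0.6749
  t: GS value = (-5 - (-2)·0.2000 - (-2)·1.4200 - (-3)·0.6749) / (10) = 0.0265;  t ← (1−ω)·1.0000 + ω·0.0265 = 0.4159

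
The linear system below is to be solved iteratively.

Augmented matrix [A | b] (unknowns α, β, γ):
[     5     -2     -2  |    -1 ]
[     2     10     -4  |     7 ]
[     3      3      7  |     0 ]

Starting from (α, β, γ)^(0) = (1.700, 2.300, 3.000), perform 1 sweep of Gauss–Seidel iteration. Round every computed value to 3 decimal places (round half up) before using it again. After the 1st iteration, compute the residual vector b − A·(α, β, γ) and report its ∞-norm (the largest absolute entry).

17.892

Iteration 1:
  α = (-1 - (-2)·2.300 - (-2)·3.000) / (5) = 1.920
  β = (7 - (2)·1.920 - (-4)·3.000) / (10) = 1.516
  γ = (0 - (3)·1.920 - (3)·1.516) / (7) = -1.473
Residual b − A·x = (-10.514, -17.892, 0.003); ∞-norm = 17.892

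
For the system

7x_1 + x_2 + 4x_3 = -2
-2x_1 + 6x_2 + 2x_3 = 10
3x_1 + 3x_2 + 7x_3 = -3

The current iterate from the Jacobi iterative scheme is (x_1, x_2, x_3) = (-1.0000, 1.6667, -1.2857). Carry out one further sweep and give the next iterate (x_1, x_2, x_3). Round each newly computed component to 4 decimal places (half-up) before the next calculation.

(0.2109, 1.7619, -0.7143)

One sweep:
  x_1 = (-2 - (1)·1.6667 - (4)·-1.2857) / (7) = 0.2109
  x_2 = (10 - (-2)·-1.0000 - (2)·-1.2857) / (6) = 1.7619
  x_3 = (-3 - (3)·-1.0000 - (3)·1.6667) / (7) = -0.7143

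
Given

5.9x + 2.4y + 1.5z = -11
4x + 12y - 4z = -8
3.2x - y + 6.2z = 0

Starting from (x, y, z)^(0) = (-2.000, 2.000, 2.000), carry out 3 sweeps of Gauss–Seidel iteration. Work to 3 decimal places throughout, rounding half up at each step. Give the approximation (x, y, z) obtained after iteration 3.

Iteration 1:
  x = (-11 - (2.4)·2.000 - (1.5)·2.000) / (5.9) = -3.186
  y = (-8 - (4)·-3.186 - (-4)·2.000) / (12) = 1.062
  z = (0 - (3.2)·-3.186 - (-1)·1.062) / (6.2) = 1.816
Iteration 2:
  x = (-11 - (2.4)·1.062 - (1.5)·1.816) / (5.9) = -2.758
  y = (-8 - (4)·-2.758 - (-4)·1.816) / (12) = 0.858
  z = (0 - (3.2)·-2.758 - (-1)·0.858) / (6.2) = 1.562
Iteration 3:
  x = (-11 - (2.4)·0.858 - (1.5)·1.562) / (5.9) = -2.611
  y = (-8 - (4)·-2.611 - (-4)·1.562) / (12) = 0.724
  z = (0 - (3.2)·-2.611 - (-1)·0.724) / (6.2) = 1.464

(-2.611, 0.724, 1.464)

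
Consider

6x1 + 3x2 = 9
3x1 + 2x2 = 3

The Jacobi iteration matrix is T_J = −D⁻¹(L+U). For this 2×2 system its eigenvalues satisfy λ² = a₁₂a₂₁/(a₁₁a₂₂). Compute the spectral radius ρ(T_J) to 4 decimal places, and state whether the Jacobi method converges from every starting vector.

a₁₂a₂₁/(a₁₁a₂₂) = (3)·(3) / ((6)·(2)) = 0.750000
ρ = √|0.750000| = √0.750000 = 0.8660
ρ < 1, so Jacobi converges

0.8660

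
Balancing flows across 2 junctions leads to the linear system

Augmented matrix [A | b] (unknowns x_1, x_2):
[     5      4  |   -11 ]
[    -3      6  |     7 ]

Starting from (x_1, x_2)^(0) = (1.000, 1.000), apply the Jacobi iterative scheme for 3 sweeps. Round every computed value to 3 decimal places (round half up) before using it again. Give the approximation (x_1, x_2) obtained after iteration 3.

Iteration 1:
  x_1 = (-11 - (4)·1.000) / (5) = -3.000
  x_2 = (7 - (-3)·1.000) / (6) = 1.667
Iteration 2:
  x_1 = (-11 - (4)·1.667) / (5) = -3.534
  x_2 = (7 - (-3)·-3.000) / (6) = -0.333
Iteration 3:
  x_1 = (-11 - (4)·-0.333) / (5) = -1.934
  x_2 = (7 - (-3)·-3.534) / (6) = -0.600

(-1.934, -0.600)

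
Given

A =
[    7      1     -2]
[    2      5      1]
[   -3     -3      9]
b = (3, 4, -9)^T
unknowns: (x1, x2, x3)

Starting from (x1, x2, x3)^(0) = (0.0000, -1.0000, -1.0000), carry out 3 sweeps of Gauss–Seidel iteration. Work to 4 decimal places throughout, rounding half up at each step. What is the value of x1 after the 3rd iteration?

Iteration 1:
  x1 = (3 - (1)·-1.0000 - (-2)·-1.0000) / (7) = 0.2857
  x2 = (4 - (2)·0.2857 - (1)·-1.0000) / (5) = 0.8857
  x3 = (-9 - (-3)·0.2857 - (-3)·0.8857) / (9) = -0.6095
Iteration 2:
  x1 = (3 - (1)·0.8857 - (-2)·-0.6095) / (7) = 0.1279
  x2 = (4 - (2)·0.1279 - (1)·-0.6095) / (5) = 0.8707
  x3 = (-9 - (-3)·0.1279 - (-3)·0.8707) / (9) = -0.6671
Iteration 3:
  x1 = (3 - (1)·0.8707 - (-2)·-0.6671) / (7) = 0.1136
  x2 = (4 - (2)·0.1136 - (1)·-0.6671) / (5) = 0.8880
  x3 = (-9 - (-3)·0.1136 - (-3)·0.8880) / (9) = -0.6661

0.1136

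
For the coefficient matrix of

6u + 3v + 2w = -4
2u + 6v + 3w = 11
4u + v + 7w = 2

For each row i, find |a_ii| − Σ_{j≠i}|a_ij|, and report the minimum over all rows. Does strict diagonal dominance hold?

1

row 1: |6| − (3+2) = 1
row 2: |6| − (2+3) = 1
row 3: |7| − (4+1) = 2
minimum over rows = 1 → strictly diagonally dominant (convergence guaranteed)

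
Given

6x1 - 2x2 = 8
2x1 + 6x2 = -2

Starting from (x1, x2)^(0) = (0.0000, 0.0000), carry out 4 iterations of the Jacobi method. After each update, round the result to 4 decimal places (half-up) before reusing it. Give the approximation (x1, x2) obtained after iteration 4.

(1.0864, -0.6914)

Iteration 1:
  x1 = (8 - (-2)·0.0000) / (6) = 1.3333
  x2 = (-2 - (2)·0.0000) / (6) = -0.3333
Iteration 2:
  x1 = (8 - (-2)·-0.3333) / (6) = 1.2222
  x2 = (-2 - (2)·1.3333) / (6) = -0.7778
Iteration 3:
  x1 = (8 - (-2)·-0.7778) / (6) = 1.0741
  x2 = (-2 - (2)·1.2222) / (6) = -0.7407
Iteration 4:
  x1 = (8 - (-2)·-0.7407) / (6) = 1.0864
  x2 = (-2 - (2)·1.0741) / (6) = -0.6914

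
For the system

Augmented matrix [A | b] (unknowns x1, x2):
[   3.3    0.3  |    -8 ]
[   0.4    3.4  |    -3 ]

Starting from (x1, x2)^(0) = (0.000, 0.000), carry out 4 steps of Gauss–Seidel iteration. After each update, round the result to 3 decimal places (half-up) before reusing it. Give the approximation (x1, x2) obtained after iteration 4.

(-2.369, -0.604)

Iteration 1:
  x1 = (-8 - (0.3)·0.000) / (3.3) = -2.424
  x2 = (-3 - (0.4)·-2.424) / (3.4) = -0.597
Iteration 2:
  x1 = (-8 - (0.3)·-0.597) / (3.3) = -2.370
  x2 = (-3 - (0.4)·-2.370) / (3.4) = -0.604
Iteration 3:
  x1 = (-8 - (0.3)·-0.604) / (3.3) = -2.369
  x2 = (-3 - (0.4)·-2.369) / (3.4) = -0.604
Iteration 4:
  x1 = (-8 - (0.3)·-0.604) / (3.3) = -2.369
  x2 = (-3 - (0.4)·-2.369) / (3.4) = -0.604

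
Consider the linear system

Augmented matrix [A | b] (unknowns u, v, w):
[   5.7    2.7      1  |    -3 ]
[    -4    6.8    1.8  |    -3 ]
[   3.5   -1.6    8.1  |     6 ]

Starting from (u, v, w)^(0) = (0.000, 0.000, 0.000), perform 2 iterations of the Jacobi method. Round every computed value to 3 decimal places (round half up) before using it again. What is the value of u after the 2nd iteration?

Iteration 1:
  u = (-3 - (2.7)·0.000 - (1)·0.000) / (5.7) = -0.526
  v = (-3 - (-4)·0.000 - (1.8)·0.000) / (6.8) = -0.441
  w = (6 - (3.5)·0.000 - (-1.6)·0.000) / (8.1) = 0.741
Iteration 2:
  u = (-3 - (2.7)·-0.441 - (1)·0.741) / (5.7) = -0.447
  v = (-3 - (-4)·-0.526 - (1.8)·0.741) / (6.8) = -0.947
  w = (6 - (3.5)·-0.526 - (-1.6)·-0.441) / (8.1) = 0.881

-0.447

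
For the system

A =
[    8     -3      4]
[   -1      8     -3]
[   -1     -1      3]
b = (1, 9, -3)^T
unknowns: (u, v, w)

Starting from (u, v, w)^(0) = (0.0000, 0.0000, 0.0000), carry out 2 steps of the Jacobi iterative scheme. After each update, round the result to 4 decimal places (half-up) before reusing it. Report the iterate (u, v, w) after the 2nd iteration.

Iteration 1:
  u = (1 - (-3)·0.0000 - (4)·0.0000) / (8) = 0.1250
  v = (9 - (-1)·0.0000 - (-3)·0.0000) / (8) = 1.1250
  w = (-3 - (-1)·0.0000 - (-1)·0.0000) / (3) = -1.0000
Iteration 2:
  u = (1 - (-3)·1.1250 - (4)·-1.0000) / (8) = 1.0469
  v = (9 - (-1)·0.1250 - (-3)·-1.0000) / (8) = 0.7656
  w = (-3 - (-1)·0.1250 - (-1)·1.1250) / (3) = -0.5833

(1.0469, 0.7656, -0.5833)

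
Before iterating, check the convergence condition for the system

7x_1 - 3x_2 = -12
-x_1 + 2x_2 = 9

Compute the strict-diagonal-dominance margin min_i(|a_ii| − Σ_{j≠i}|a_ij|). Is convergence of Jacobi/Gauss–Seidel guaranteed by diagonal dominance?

1

row 1: |7| − (3) = 4
row 2: |2| − (1) = 1
minimum over rows = 1 → strictly diagonally dominant (convergence guaranteed)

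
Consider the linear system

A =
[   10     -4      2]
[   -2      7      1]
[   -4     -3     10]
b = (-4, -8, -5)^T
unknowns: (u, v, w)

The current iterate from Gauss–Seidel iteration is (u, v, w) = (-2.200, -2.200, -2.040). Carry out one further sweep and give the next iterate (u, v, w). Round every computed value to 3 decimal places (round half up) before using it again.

(-0.872, -1.101, -1.179)

One sweep:
  u = (-4 - (-4)·-2.200 - (2)·-2.040) / (10) = -0.872
  v = (-8 - (-2)·-0.872 - (1)·-2.040) / (7) = -1.101
  w = (-5 - (-4)·-0.872 - (-3)·-1.101) / (10) = -1.179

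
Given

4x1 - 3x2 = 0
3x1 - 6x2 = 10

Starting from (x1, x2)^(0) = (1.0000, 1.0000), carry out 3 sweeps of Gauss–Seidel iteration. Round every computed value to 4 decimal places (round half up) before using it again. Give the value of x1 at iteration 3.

Iteration 1:
  x1 = (0 - (-3)·1.0000) / (4) = 0.7500
  x2 = (10 - (3)·0.7500) / (-6) = -1.2917
Iteration 2:
  x1 = (0 - (-3)·-1.2917) / (4) = -0.9688
  x2 = (10 - (3)·-0.9688) / (-6) = -2.1511
Iteration 3:
  x1 = (0 - (-3)·-2.1511) / (4) = -1.6133
  x2 = (10 - (3)·-1.6133) / (-6) = -2.4733

-1.6133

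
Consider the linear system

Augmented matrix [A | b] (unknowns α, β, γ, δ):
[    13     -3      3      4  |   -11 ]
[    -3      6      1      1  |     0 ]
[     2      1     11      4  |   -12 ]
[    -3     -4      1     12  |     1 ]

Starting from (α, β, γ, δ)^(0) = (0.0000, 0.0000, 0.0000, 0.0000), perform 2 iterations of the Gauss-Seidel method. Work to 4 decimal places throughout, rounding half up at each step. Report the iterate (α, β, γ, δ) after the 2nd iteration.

(-0.6766, -0.1561, -0.8830, -0.0643)

Iteration 1:
  α = (-11 - (-3)·0.0000 - (3)·0.0000 - (4)·0.0000) / (13) = -0.8462
  β = (0 - (-3)·-0.8462 - (1)·0.0000 - (1)·0.0000) / (6) = -0.4231
  γ = (-12 - (2)·-0.8462 - (1)·-0.4231 - (4)·0.0000) / (11) = -0.8986
  δ = (1 - (-3)·-0.8462 - (-4)·-0.4231 - (1)·-0.8986) / (12) = -0.1944
Iteration 2:
  α = (-11 - (-3)·-0.4231 - (3)·-0.8986 - (4)·-0.1944) / (13) = -0.6766
  β = (0 - (-3)·-0.6766 - (1)·-0.8986 - (1)·-0.1944) / (6) = -0.1561
  γ = (-12 - (2)·-0.6766 - (1)·-0.1561 - (4)·-0.1944) / (11) = -0.8830
  δ = (1 - (-3)·-0.6766 - (-4)·-0.1561 - (1)·-0.8830) / (12) = -0.0643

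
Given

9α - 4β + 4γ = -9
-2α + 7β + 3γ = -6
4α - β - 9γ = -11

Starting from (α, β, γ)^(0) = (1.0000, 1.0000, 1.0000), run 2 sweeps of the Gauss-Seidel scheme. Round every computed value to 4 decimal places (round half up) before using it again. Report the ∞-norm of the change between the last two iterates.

Iteration 1:
  α = (-9 - (-4)·1.0000 - (4)·1.0000) / (9) = -1.0000
  β = (-6 - (-2)·-1.0000 - (3)·1.0000) / (7) = -1.5714
  γ = (-11 - (4)·-1.0000 - (-1)·-1.5714) / (-9) = 0.9524
Iteration 2:
  α = (-9 - (-4)·-1.5714 - (4)·0.9524) / (9) = -2.1217
  β = (-6 - (-2)·-2.1217 - (3)·0.9524) / (7) = -1.8715
  γ = (-11 - (4)·-2.1217 - (-1)·-1.8715) / (-9) = 0.4872
Change: (-1.1217, -0.3001, -0.4652) → max |·| = 1.1217

1.1217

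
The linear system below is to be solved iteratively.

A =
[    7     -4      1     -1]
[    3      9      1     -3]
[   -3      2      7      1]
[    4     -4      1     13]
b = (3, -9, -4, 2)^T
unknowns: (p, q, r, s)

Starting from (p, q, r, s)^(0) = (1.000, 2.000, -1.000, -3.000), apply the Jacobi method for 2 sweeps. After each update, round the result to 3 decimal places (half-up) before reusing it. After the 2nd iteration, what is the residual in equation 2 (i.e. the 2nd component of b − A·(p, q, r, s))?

Iteration 1:
  p = (3 - (-4)·2.000 - (1)·-1.000 - (-1)·-3.000) / (7) = 1.286
  q = (-9 - (3)·1.000 - (1)·-1.000 - (-3)·-3.000) / (9) = -2.222
  r = (-4 - (-3)·1.000 - (2)·2.000 - (1)·-3.000) / (7) = -0.286
  s = (2 - (4)·1.000 - (-4)·2.000 - (1)·-1.000) / (13) = 0.538
Iteration 2:
  p = (3 - (-4)·-2.222 - (1)·-0.286 - (-1)·0.538) / (7) = -0.723
  q = (-9 - (3)·1.286 - (1)·-0.286 - (-3)·0.538) / (9) = -1.218
  r = (-4 - (-3)·1.286 - (2)·-2.222 - (1)·0.538) / (7) = 0.538
  s = (2 - (4)·1.286 - (-4)·-2.222 - (1)·-0.286) / (13) = -0.904
Residual b − A·x = (1.747, 0.881, -6.595, 11.234)

0.881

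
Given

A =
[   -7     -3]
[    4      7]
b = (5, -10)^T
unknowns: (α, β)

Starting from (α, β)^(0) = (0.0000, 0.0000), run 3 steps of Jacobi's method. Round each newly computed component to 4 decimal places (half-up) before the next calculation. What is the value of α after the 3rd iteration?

Iteration 1:
  α = (5 - (-3)·0.0000) / (-7) = -0.7143
  β = (-10 - (4)·0.0000) / (7) = -1.4286
Iteration 2:
  α = (5 - (-3)·-1.4286) / (-7) = -0.1020
  β = (-10 - (4)·-0.7143) / (7) = -1.0204
Iteration 3:
  α = (5 - (-3)·-1.0204) / (-7) = -0.2770
  β = (-10 - (4)·-0.1020) / (7) = -1.3703

-0.2770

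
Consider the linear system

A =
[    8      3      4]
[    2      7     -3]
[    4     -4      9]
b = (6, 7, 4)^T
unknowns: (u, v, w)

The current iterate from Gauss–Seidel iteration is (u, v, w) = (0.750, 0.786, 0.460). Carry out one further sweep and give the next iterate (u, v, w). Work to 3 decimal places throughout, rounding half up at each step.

(0.225, 1.133, 0.848)

One sweep:
  u = (6 - (3)·0.786 - (4)·0.460) / (8) = 0.225
  v = (7 - (2)·0.225 - (-3)·0.460) / (7) = 1.133
  w = (4 - (4)·0.225 - (-4)·1.133) / (9) = 0.848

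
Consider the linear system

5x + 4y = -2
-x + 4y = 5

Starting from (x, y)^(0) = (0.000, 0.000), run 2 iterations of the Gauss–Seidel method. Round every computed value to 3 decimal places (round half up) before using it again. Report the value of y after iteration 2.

Iteration 1:
  x = (-2 - (4)·0.000) / (5) = -0.400
  y = (5 - (-1)·-0.400) / (4) = 1.150
Iteration 2:
  x = (-2 - (4)·1.150) / (5) = -1.320
  y = (5 - (-1)·-1.320) / (4) = 0.920

0.920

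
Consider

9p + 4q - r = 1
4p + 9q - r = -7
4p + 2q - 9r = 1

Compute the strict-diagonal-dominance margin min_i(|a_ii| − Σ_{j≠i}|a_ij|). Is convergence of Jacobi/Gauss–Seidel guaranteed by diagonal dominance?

row 1: |9| − (4+1) = 4
row 2: |9| − (4+1) = 4
row 3: |-9| − (4+2) = 3
minimum over rows = 3 → strictly diagonally dominant (convergence guaranteed)

3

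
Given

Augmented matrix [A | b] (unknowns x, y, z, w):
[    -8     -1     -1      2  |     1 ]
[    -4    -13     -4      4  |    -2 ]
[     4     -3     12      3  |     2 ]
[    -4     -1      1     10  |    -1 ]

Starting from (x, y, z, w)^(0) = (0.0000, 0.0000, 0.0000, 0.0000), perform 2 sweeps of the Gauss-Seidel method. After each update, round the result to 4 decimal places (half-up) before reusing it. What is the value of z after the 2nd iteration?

Iteration 1:
  x = (1 - (-1)·0.0000 - (-1)·0.0000 - (2)·0.0000) / (-8) = -0.1250
  y = (-2 - (-4)·-0.1250 - (-4)·0.0000 - (4)·0.0000) / (-13) = 0.1923
  z = (2 - (4)·-0.1250 - (-3)·0.1923 - (3)·0.0000) / (12) = 0.2564
  w = (-1 - (-4)·-0.1250 - (-1)·0.1923 - (1)·0.2564) / (10) = -0.1564
Iteration 2:
  x = (1 - (-1)·0.1923 - (-1)·0.2564 - (2)·-0.1564) / (-8) = -0.2202
  y = (-2 - (-4)·-0.2202 - (-4)·0.2564 - (4)·-0.1564) / (-13) = 0.0946
  z = (2 - (4)·-0.2202 - (-3)·0.0946 - (3)·-0.1564) / (12) = 0.3028
  w = (-1 - (-4)·-0.2202 - (-1)·0.0946 - (1)·0.3028) / (10) = -0.2089

0.3028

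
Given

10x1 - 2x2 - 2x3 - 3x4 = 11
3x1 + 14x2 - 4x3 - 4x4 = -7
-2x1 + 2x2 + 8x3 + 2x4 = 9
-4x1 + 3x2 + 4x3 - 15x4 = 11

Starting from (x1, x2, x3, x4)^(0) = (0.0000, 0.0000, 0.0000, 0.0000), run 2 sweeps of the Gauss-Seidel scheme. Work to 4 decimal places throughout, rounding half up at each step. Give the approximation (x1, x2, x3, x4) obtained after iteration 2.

(1.0442, -0.4859, 1.6954, -0.6569)

Iteration 1:
  x1 = (11 - (-2)·0.0000 - (-2)·0.0000 - (-3)·0.0000) / (10) = 1.1000
  x2 = (-7 - (3)·1.1000 - (-4)·0.0000 - (-4)·0.0000) / (14) = -0.7357
  x3 = (9 - (-2)·1.1000 - (2)·-0.7357 - (2)·0.0000) / (8) = 1.5839
  x4 = (11 - (-4)·1.1000 - (3)·-0.7357 - (4)·1.5839) / (-15) = -0.7514
Iteration 2:
  x1 = (11 - (-2)·-0.7357 - (-2)·1.5839 - (-3)·-0.7514) / (10) = 1.0442
  x2 = (-7 - (3)·1.0442 - (-4)·1.5839 - (-4)·-0.7514) / (14) = -0.4859
  x3 = (9 - (-2)·1.0442 - (2)·-0.4859 - (2)·-0.7514) / (8) = 1.6954
  x4 = (11 - (-4)·1.0442 - (3)·-0.4859 - (4)·1.6954) / (-15) = -0.6569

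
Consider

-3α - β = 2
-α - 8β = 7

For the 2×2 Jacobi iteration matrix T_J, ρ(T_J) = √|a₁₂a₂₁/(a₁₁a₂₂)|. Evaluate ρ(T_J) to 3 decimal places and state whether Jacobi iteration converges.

a₁₂a₂₁/(a₁₁a₂₂) = (-1)·(-1) / ((-3)·(-8)) = 0.041667
ρ = √|0.041667| = √0.041667 = 0.204
ρ < 1, so Jacobi converges

0.204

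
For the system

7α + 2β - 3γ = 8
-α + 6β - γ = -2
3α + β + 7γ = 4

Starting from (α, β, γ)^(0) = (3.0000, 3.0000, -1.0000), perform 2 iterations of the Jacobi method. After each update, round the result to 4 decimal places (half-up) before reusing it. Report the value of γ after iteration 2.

0.6327

Iteration 1:
  α = (8 - (2)·3.0000 - (-3)·-1.0000) / (7) = -0.1429
  β = (-2 - (-1)·3.0000 - (-1)·-1.0000) / (6) = 0.0000
  γ = (4 - (3)·3.0000 - (1)·3.0000) / (7) = -1.1429
Iteration 2:
  α = (8 - (2)·0.0000 - (-3)·-1.1429) / (7) = 0.6530
  β = (-2 - (-1)·-0.1429 - (-1)·-1.1429) / (6) = -0.5476
  γ = (4 - (3)·-0.1429 - (1)·0.0000) / (7) = 0.6327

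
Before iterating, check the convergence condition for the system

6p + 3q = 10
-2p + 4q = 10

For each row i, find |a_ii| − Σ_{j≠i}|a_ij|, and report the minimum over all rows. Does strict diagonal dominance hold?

2

row 1: |6| − (3) = 3
row 2: |4| − (2) = 2
minimum over rows = 2 → strictly diagonally dominant (convergence guaranteed)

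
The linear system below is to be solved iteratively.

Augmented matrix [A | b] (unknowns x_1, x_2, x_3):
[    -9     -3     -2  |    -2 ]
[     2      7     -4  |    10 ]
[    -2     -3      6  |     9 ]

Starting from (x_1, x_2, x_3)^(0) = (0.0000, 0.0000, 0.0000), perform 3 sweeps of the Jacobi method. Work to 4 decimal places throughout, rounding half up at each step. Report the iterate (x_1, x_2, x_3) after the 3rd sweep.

(-1.0270, 2.9040, 2.4153)

Iteration 1:
  x_1 = (-2 - (-3)·0.0000 - (-2)·0.0000) / (-9) = 0.2222
  x_2 = (10 - (2)·0.0000 - (-4)·0.0000) / (7) = 1.4286
  x_3 = (9 - (-2)·0.0000 - (-3)·0.0000) / (6) = 1.5000
Iteration 2:
  x_1 = (-2 - (-3)·1.4286 - (-2)·1.5000) / (-9) = -0.5873
  x_2 = (10 - (2)·0.2222 - (-4)·1.5000) / (7) = 2.2222
  x_3 = (9 - (-2)·0.2222 - (-3)·1.4286) / (6) = 2.2884
Iteration 3:
  x_1 = (-2 - (-3)·2.2222 - (-2)·2.2884) / (-9) = -1.0270
  x_2 = (10 - (2)·-0.5873 - (-4)·2.2884) / (7) = 2.9040
  x_3 = (9 - (-2)·-0.5873 - (-3)·2.2222) / (6) = 2.4153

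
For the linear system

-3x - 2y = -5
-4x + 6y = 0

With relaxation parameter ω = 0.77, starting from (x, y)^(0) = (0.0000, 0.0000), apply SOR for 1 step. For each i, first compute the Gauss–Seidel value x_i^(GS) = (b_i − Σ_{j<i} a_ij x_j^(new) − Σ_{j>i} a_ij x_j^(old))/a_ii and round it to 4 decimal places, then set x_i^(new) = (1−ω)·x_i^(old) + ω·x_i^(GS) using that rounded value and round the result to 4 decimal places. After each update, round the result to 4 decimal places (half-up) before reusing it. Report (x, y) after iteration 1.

(1.2834, 0.6588)

Iteration 1:
  x: GS value = (-5 - (-2)·0.0000) / (-3) = 1.6667;  x ← (1−ω)·0.0000 + ω·1.6667 = 1.2834
  y: GS value = (0 - (-4)·1.2834) / (6) = 0.8556;  y ← (1−ω)·0.0000 + ω·0.8556 = 0.6588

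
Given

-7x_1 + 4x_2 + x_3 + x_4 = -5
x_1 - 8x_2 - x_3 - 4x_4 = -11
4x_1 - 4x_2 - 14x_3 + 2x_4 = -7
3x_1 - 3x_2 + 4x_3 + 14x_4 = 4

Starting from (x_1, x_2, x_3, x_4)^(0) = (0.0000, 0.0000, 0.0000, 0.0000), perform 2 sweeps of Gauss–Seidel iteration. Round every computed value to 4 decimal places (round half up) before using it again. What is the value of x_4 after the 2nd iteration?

0.0446

Iteration 1:
  x_1 = (-5 - (4)·0.0000 - (1)·0.0000 - (1)·0.0000) / (-7) = 0.7143
  x_2 = (-11 - (1)·0.7143 - (-1)·0.0000 - (-4)·0.0000) / (-8) = 1.4643
  x_3 = (-7 - (4)·0.7143 - (-4)·1.4643 - (2)·0.0000) / (-14) = 0.2857
  x_4 = (4 - (3)·0.7143 - (-3)·1.4643 - (4)·0.2857) / (14) = 0.3648
Iteration 2:
  x_1 = (-5 - (4)·1.4643 - (1)·0.2857 - (1)·0.3648) / (-7) = 1.6440
  x_2 = (-11 - (1)·1.6440 - (-1)·0.2857 - (-4)·0.3648) / (-8) = 1.3624
  x_3 = (-7 - (4)·1.6440 - (-4)·1.3624 - (2)·0.3648) / (-14) = 0.6326
  x_4 = (4 - (3)·1.6440 - (-3)·1.3624 - (4)·0.6326) / (14) = 0.0446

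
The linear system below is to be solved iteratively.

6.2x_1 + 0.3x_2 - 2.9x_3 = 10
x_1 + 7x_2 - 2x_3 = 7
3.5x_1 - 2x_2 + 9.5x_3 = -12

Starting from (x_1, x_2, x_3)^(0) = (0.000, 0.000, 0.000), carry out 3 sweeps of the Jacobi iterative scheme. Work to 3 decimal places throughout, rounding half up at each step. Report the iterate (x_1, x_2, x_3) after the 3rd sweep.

(0.823, 0.390, -1.536)

Iteration 1:
  x_1 = (10 - (0.3)·0.000 - (-2.9)·0.000) / (6.2) = 1.613
  x_2 = (7 - (1)·0.000 - (-2)·0.000) / (7) = 1.000
  x_3 = (-12 - (3.5)·0.000 - (-2)·0.000) / (9.5) = -1.263
Iteration 2:
  x_1 = (10 - (0.3)·1.000 - (-2.9)·-1.263) / (6.2) = 0.974
  x_2 = (7 - (1)·1.613 - (-2)·-1.263) / (7) = 0.409
  x_3 = (-12 - (3.5)·1.613 - (-2)·1.000) / (9.5) = -1.647
Iteration 3:
  x_1 = (10 - (0.3)·0.409 - (-2.9)·-1.647) / (6.2) = 0.823
  x_2 = (7 - (1)·0.974 - (-2)·-1.647) / (7) = 0.390
  x_3 = (-12 - (3.5)·0.974 - (-2)·0.409) / (9.5) = -1.536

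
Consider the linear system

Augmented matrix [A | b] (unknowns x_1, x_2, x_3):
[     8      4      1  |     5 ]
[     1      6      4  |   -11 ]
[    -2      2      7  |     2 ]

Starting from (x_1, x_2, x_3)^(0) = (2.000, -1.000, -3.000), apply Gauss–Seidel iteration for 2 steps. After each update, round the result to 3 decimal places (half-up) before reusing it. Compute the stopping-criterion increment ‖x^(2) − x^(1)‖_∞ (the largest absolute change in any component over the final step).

Iteration 1:
  x_1 = (5 - (4)·-1.000 - (1)·-3.000) / (8) = 1.500
  x_2 = (-11 - (1)·1.500 - (4)·-3.000) / (6) = -0.083
  x_3 = (2 - (-2)·1.500 - (2)·-0.083) / (7) = 0.738
Iteration 2:
  x_1 = (5 - (4)·-0.083 - (1)·0.738) / (8) = 0.574
  x_2 = (-11 - (1)·0.574 - (4)·0.738) / (6) = -2.421
  x_3 = (2 - (-2)·0.574 - (2)·-2.421) / (7) = 1.141
Change: (-0.926, -2.338, 0.403) → max |·| = 2.338

2.338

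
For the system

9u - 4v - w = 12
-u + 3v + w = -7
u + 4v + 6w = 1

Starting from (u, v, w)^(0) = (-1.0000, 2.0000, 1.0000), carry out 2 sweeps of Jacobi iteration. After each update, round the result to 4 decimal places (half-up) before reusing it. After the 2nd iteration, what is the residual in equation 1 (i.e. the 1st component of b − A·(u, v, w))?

Iteration 1:
  u = (12 - (-4)·2.0000 - (-1)·1.0000) / (9) = 2.3333
  v = (-7 - (-1)·-1.0000 - (1)·1.0000) / (3) = -3.0000
  w = (1 - (1)·-1.0000 - (4)·2.0000) / (6) = -1.0000
Iteration 2:
  u = (12 - (-4)·-3.0000 - (-1)·-1.0000) / (9) = -0.1111
  v = (-7 - (-1)·2.3333 - (1)·-1.0000) / (3) = -1.2222
  w = (1 - (1)·2.3333 - (4)·-3.0000) / (6) = 1.7778
Residual b − A·x = (9.8889, -5.2223, -4.6669)

9.8889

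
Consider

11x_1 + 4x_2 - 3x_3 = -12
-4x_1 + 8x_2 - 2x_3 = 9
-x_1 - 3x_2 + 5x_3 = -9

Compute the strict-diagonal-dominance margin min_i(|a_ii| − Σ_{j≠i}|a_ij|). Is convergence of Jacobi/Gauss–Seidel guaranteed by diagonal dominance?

row 1: |11| − (4+3) = 4
row 2: |8| − (4+2) = 2
row 3: |5| − (1+3) = 1
minimum over rows = 1 → strictly diagonally dominant (convergence guaranteed)

1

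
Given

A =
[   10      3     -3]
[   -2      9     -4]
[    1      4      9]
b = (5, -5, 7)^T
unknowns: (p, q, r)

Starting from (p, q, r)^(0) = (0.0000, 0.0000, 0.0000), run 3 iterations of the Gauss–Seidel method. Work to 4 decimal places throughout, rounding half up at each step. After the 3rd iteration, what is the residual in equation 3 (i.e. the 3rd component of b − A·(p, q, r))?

Iteration 1:
  p = (5 - (3)·0.0000 - (-3)·0.0000) / (10) = 0.5000
  q = (-5 - (-2)·0.5000 - (-4)·0.0000) / (9) = -0.4444
  r = (7 - (1)·0.5000 - (4)·-0.4444) / (9) = 0.9197
Iteration 2:
  p = (5 - (3)·-0.4444 - (-3)·0.9197) / (10) = 0.9092
  q = (-5 - (-2)·0.9092 - (-4)·0.9197) / (9) = 0.0552
  r = (7 - (1)·0.9092 - (4)·0.0552) / (9) = 0.6522
Iteration 3:
  p = (5 - (3)·0.0552 - (-3)·0.6522) / (10) = 0.6791
  q = (-5 - (-2)·0.6791 - (-4)·0.6522) / (9) = -0.1148
  r = (7 - (1)·0.6791 - (4)·-0.1148) / (9) = 0.7533
Residual b − A·x = (0.8133, 0.4046, 0.0004)

0.0004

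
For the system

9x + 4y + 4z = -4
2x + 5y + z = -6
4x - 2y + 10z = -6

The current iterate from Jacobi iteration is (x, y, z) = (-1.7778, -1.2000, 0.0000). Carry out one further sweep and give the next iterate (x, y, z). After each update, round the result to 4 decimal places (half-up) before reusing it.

One sweep:
  x = (-4 - (4)·-1.2000 - (4)·0.0000) / (9) = 0.0889
  y = (-6 - (2)·-1.7778 - (1)·0.0000) / (5) = -0.4889
  z = (-6 - (4)·-1.7778 - (-2)·-1.2000) / (10) = -0.1289

(0.0889, -0.4889, -0.1289)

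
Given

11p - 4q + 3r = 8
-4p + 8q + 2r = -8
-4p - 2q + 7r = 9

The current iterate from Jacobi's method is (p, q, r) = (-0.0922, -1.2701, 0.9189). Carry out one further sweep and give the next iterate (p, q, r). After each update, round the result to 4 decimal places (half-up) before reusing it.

One sweep:
  p = (8 - (-4)·-1.2701 - (3)·0.9189) / (11) = 0.0148
  q = (-8 - (-4)·-0.0922 - (2)·0.9189) / (8) = -1.2758
  r = (9 - (-4)·-0.0922 - (-2)·-1.2701) / (7) = 0.8701

(0.0148, -1.2758, 0.8701)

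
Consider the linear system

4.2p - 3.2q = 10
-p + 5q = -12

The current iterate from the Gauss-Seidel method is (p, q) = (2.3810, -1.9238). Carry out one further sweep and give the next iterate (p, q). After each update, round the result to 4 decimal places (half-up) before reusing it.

One sweep:
  p = (10 - (-3.2)·-1.9238) / (4.2) = 0.9152
  q = (-12 - (-1)·0.9152) / (5) = -2.2170

(0.9152, -2.2170)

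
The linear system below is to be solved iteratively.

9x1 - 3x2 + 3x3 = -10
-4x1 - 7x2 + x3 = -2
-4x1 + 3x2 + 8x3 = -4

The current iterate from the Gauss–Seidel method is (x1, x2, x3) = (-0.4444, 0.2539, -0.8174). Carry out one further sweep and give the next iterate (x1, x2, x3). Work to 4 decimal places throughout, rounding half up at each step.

(-0.7540, 0.5998, -1.1019)

One sweep:
  x1 = (-10 - (-3)·0.2539 - (3)·-0.8174) / (9) = -0.7540
  x2 = (-2 - (-4)·-0.7540 - (1)·-0.8174) / (-7) = 0.5998
  x3 = (-4 - (-4)·-0.7540 - (3)·0.5998) / (8) = -1.1019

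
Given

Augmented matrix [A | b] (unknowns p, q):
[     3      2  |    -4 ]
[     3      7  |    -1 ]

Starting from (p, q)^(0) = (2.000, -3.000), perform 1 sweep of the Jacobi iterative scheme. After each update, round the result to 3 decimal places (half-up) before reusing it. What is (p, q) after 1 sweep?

Iteration 1:
  p = (-4 - (2)·-3.000) / (3) = 0.667
  q = (-1 - (3)·2.000) / (7) = -1.000

(0.667, -1.000)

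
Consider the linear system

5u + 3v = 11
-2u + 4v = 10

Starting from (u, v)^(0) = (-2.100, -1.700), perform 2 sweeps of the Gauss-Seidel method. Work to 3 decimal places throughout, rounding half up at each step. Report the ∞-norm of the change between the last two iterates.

Iteration 1:
  u = (11 - (3)·-1.700) / (5) = 3.220
  v = (10 - (-2)·3.220) / (4) = 4.110
Iteration 2:
  u = (11 - (3)·4.110) / (5) = -0.266
  v = (10 - (-2)·-0.266) / (4) = 2.367
Change: (-3.486, -1.743) → max |·| = 3.486

3.486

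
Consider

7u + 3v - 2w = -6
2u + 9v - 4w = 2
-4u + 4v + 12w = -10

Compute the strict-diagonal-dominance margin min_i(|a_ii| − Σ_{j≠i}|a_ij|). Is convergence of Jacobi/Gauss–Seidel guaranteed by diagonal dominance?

2

row 1: |7| − (3+2) = 2
row 2: |9| − (2+4) = 3
row 3: |12| − (4+4) = 4
minimum over rows = 2 → strictly diagonally dominant (convergence guaranteed)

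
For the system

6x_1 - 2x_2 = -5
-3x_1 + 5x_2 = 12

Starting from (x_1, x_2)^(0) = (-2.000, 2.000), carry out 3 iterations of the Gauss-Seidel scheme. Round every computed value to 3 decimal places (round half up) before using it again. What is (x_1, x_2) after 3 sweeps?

Iteration 1:
  x_1 = (-5 - (-2)·2.000) / (6) = -0.167
  x_2 = (12 - (-3)·-0.167) / (5) = 2.300
Iteration 2:
  x_1 = (-5 - (-2)·2.300) / (6) = -0.067
  x_2 = (12 - (-3)·-0.067) / (5) = 2.360
Iteration 3:
  x_1 = (-5 - (-2)·2.360) / (6) = -0.047
  x_2 = (12 - (-3)·-0.047) / (5) = 2.372

(-0.047, 2.372)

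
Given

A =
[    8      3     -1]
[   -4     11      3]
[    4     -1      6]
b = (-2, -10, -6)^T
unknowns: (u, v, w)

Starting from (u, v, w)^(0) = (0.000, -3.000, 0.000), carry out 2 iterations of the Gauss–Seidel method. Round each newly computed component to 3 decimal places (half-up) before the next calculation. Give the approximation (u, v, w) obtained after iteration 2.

(-0.239, -0.537, -0.930)

Iteration 1:
  u = (-2 - (3)·-3.000 - (-1)·0.000) / (8) = 0.875
  v = (-10 - (-4)·0.875 - (3)·0.000) / (11) = -0.591
  w = (-6 - (4)·0.875 - (-1)·-0.591) / (6) = -1.682
Iteration 2:
  u = (-2 - (3)·-0.591 - (-1)·-1.682) / (8) = -0.239
  v = (-10 - (-4)·-0.239 - (3)·-1.682) / (11) = -0.537
  w = (-6 - (4)·-0.239 - (-1)·-0.537) / (6) = -0.930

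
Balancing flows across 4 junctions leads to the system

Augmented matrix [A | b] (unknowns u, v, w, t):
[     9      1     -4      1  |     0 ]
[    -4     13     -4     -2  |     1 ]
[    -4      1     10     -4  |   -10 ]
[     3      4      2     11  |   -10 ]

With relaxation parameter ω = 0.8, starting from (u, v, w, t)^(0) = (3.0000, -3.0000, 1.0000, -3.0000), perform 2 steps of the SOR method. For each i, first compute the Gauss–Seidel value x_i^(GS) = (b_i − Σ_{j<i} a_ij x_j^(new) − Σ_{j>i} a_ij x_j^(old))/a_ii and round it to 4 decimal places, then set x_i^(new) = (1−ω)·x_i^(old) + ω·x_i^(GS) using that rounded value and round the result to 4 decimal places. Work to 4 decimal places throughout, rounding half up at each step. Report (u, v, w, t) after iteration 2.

(0.0727, -0.4143, -1.4075, -0.7004)

Iteration 1:
  u: GS value = (0 - (1)·-3.0000 - (-4)·1.0000 - (1)·-3.0000) / (9) = 1.1111;  u ← (1−ω)·3.0000 + ω·1.1111 = 1.4889
  v: GS value = (1 - (-4)·1.4889 - (-4)·1.0000 - (-2)·-3.0000) / (13) = 0.3812;  v ← (1−ω)·-3.0000 + ω·0.3812 = -0.2950
  w: GS value = (-10 - (-4)·1.4889 - (1)·-0.2950 - (-4)·-3.0000) / (10) = -1.5749;  w ← (1−ω)·1.0000 + ω·-1.5749 = -1.0599
  t: GS value = (-10 - (3)·1.4889 - (4)·-0.2950 - (2)·-1.0599) / (11) = -1.0152;  t ← (1−ω)·-3.0000 + ω·-1.0152 = -1.4122
Iteration 2:
  u: GS value = (0 - (1)·-0.2950 - (-4)·-1.0599 - (1)·-1.4122) / (9) = -0.2814;  u ← (1−ω)·1.4889 + ω·-0.2814 = 0.0727
  v: GS value = (1 - (-4)·0.0727 - (-4)·-1.0599 - (-2)·-1.4122) / (13) = -0.4441;  v ← (1−ω)·-0.2950 + ω·-0.4441 = -0.4143
  w: GS value = (-10 - (-4)·0.0727 - (1)·-0.4143 - (-4)·-1.4122) / (10) = -1.4944;  w ← (1−ω)·-1.0599 + ω·-1.4944 = -1.4075
  t: GS value = (-10 - (3)·0.0727 - (4)·-0.4143 - (2)·-1.4075) / (11) = -0.5224;  t ← (1−ω)·-1.4122 + ω·-0.5224 = -0.7004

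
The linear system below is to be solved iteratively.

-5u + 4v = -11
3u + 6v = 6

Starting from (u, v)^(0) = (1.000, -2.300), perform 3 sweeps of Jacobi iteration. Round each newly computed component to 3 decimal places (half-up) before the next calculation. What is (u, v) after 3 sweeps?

Iteration 1:
  u = (-11 - (4)·-2.300) / (-5) = 0.360
  v = (6 - (3)·1.000) / (6) = 0.500
Iteration 2:
  u = (-11 - (4)·0.500) / (-5) = 2.600
  v = (6 - (3)·0.360) / (6) = 0.820
Iteration 3:
  u = (-11 - (4)·0.820) / (-5) = 2.856
  v = (6 - (3)·2.600) / (6) = -0.300

(2.856, -0.300)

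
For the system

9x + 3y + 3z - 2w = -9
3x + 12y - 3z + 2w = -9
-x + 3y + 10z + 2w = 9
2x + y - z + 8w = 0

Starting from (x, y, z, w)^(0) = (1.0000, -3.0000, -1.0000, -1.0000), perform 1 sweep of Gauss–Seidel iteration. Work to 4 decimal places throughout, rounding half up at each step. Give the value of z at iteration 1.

Iteration 1:
  x = (-9 - (3)·-3.0000 - (3)·-1.0000 - (-2)·-1.0000) / (9) = 0.1111
  y = (-9 - (3)·0.1111 - (-3)·-1.0000 - (2)·-1.0000) / (12) = -0.8611
  z = (9 - (-1)·0.1111 - (3)·-0.8611 - (2)·-1.0000) / (10) = 1.3694
  w = (0 - (2)·0.1111 - (1)·-0.8611 - (-1)·1.3694) / (8) = 0.2510

1.3694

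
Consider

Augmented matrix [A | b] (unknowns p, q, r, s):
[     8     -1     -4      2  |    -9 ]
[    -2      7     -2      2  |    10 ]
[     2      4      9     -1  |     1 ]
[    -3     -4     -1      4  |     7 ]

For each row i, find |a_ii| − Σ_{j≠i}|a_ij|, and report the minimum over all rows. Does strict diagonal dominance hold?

-4

row 1: |8| − (1+4+2) = 1
row 2: |7| − (2+2+2) = 1
row 3: |9| − (2+4+1) = 2
row 4: |4| − (3+4+1) = -4
minimum over rows = -4 → not strictly diagonally dominant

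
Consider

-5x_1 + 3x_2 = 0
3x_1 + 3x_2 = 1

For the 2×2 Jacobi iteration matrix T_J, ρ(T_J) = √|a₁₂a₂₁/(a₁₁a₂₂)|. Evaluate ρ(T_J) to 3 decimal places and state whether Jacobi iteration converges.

a₁₂a₂₁/(a₁₁a₂₂) = (3)·(3) / ((-5)·(3)) = -0.600000
ρ = √|-0.600000| = √0.600000 = 0.775
ρ < 1, so Jacobi converges

0.775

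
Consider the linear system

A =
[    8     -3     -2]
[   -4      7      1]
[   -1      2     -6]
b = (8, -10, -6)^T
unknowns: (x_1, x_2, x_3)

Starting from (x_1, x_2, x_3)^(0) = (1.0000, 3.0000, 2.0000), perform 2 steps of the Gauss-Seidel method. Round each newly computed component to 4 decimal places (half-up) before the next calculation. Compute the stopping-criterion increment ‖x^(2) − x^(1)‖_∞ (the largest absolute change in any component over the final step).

Iteration 1:
  x_1 = (8 - (-3)·3.0000 - (-2)·2.0000) / (8) = 2.6250
  x_2 = (-10 - (-4)·2.6250 - (1)·2.0000) / (7) = -0.2143
  x_3 = (-6 - (-1)·2.6250 - (2)·-0.2143) / (-6) = 0.4911
Iteration 2:
  x_1 = (8 - (-3)·-0.2143 - (-2)·0.4911) / (8) = 1.0424
  x_2 = (-10 - (-4)·1.0424 - (1)·0.4911) / (7) = -0.9031
  x_3 = (-6 - (-1)·1.0424 - (2)·-0.9031) / (-6) = 0.5252
Change: (-1.5826, -0.6888, 0.0341) → max |·| = 1.5826

1.5826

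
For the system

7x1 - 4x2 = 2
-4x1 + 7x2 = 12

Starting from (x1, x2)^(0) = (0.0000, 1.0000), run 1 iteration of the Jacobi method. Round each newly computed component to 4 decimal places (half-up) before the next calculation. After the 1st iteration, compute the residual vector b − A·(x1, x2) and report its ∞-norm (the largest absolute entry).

Iteration 1:
  x1 = (2 - (-4)·1.0000) / (7) = 0.8571
  x2 = (12 - (-4)·0.0000) / (7) = 1.7143
Residual b − A·x = (2.8575, 3.4283); ∞-norm = 3.4283

3.4283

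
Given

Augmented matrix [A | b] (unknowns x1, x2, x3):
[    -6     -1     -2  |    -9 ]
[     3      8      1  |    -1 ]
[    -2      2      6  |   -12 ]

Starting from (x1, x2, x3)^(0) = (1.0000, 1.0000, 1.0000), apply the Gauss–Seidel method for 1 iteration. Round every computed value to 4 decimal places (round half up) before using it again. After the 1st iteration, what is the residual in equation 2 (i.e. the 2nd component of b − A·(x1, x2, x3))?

Iteration 1:
  x1 = (-9 - (-1)·1.0000 - (-2)·1.0000) / (-6) = 1.0000
  x2 = (-1 - (3)·1.0000 - (1)·1.0000) / (8) = -0.6250
  x3 = (-12 - (-2)·1.0000 - (2)·-0.6250) / (6) = -1.4583
Residual b − A·x = (-6.5416, 2.4583, -0.0002)

2.4583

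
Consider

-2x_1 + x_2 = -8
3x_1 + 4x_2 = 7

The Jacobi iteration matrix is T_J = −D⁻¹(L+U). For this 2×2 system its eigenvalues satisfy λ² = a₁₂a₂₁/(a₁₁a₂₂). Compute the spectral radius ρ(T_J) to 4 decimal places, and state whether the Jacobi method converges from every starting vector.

a₁₂a₂₁/(a₁₁a₂₂) = (1)·(3) / ((-2)·(4)) = -0.375000
ρ = √|-0.375000| = √0.375000 = 0.6124
ρ < 1, so Jacobi converges

0.6124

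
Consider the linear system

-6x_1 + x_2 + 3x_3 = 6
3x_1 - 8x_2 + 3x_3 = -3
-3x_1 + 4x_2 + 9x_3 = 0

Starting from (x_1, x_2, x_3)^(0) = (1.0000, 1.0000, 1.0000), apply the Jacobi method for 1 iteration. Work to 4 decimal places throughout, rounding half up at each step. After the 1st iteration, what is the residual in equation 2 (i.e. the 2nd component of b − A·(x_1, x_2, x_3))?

7.3332

Iteration 1:
  x_1 = (6 - (1)·1.0000 - (3)·1.0000) / (-6) = -0.3333
  x_2 = (-3 - (3)·1.0000 - (3)·1.0000) / (-8) = 1.1250
  x_3 = (0 - (-3)·1.0000 - (4)·1.0000) / (9) = -0.1111
Residual b − A·x = (3.2085, 7.3332, -4.5000)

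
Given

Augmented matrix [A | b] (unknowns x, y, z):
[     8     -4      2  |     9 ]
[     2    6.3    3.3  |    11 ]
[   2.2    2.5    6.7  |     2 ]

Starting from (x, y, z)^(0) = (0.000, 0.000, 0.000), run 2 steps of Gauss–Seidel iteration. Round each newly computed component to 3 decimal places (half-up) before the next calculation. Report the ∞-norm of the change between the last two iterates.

0.842

Iteration 1:
  x = (9 - (-4)·0.000 - (2)·0.000) / (8) = 1.125
  y = (11 - (2)·1.125 - (3.3)·0.000) / (6.3) = 1.389
  z = (2 - (2.2)·1.125 - (2.5)·1.389) / (6.7) = -0.589
Iteration 2:
  x = (9 - (-4)·1.389 - (2)·-0.589) / (8) = 1.967
  y = (11 - (2)·1.967 - (3.3)·-0.589) / (6.3) = 1.430
  z = (2 - (2.2)·1.967 - (2.5)·1.430) / (6.7) = -0.881
Change: (0.842, 0.041, -0.292) → max |·| = 0.842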